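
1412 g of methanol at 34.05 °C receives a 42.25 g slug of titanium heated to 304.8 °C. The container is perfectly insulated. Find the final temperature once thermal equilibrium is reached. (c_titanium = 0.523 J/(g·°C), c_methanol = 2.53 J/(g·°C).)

T_f ≈ 35.7 °C

Net heat exchanged in the isolated system is zero:
42.25*0.523*(T − 304.8) + 1412*2.53*(T − 34.05) = 0
22.1(T − 304.8) + 3572.4(T − 34.05) = 0
(22.1 + 3572.4) T = 22.1*304.8 + 3572.4*34.05
T ≈ 35.71 °C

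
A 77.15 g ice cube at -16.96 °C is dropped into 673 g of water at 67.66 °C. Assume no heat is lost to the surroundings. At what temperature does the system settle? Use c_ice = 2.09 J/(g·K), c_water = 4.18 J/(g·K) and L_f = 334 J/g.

T_f ≈ 51.6 °C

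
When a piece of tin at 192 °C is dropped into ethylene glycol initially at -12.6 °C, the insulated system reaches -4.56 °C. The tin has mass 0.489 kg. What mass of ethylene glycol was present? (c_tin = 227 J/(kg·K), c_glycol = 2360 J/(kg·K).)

|Q_tin| = |Q_glycol|:
0.489×227×(192 − -4.56) = m×2360×(-4.56 − (-12.6))
18974 m = 21819  ⇒  m ≈ 1.15 kg

m ≈ 1.15 kg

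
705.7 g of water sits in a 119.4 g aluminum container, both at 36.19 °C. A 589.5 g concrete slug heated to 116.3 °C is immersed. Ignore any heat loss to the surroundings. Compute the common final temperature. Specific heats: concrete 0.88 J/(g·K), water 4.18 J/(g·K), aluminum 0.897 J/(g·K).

T_f is the heat-capacity-weighted average of the initial temperatures:
T_f = (518.76·116.3 + 2949.8·36.19 + 107.1·36.19) / (518.76 + 2949.8 + 107.1)
    = 170962 / 3575.7 ≈ 47.81 °C

T_f ≈ 47.8 °C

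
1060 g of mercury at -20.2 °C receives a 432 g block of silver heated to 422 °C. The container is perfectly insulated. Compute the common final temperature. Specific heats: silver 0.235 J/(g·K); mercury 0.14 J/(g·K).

T_f ≈ 159.4 °C

With ΣQ=0 the equilibrium temperature is the m·c-weighted mean:
T_f = (101.52·422 + 148.4·(-20.2)) / (101.52 + 148.4)
    = 39844 / 249.92 ≈ 159.43 °C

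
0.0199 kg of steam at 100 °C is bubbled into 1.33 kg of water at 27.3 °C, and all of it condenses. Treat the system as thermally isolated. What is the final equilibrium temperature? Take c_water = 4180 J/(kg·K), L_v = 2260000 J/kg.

Energy conservation, ΣQ = 0:
steam→water at 100 °C releases m L_v = 0.0199×2260000 = 44974; condensate cools 100→T: 0.0199×4180×(T − 100) = 83.18(T − 100); original water: 5559.4(T − 27.3)
5642.6 T = 44974 + 8318.2 + 151772 = 205064
T ≈ 36.34 °C, under the boiling point, so the assumption holds.

T_f ≈ 36.3 °C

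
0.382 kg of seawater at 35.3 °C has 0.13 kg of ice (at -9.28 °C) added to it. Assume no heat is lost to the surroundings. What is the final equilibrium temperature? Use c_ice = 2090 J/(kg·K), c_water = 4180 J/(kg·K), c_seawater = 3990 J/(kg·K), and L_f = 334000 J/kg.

Setting the total heat transfer to zero:
warm ice to 0 °C: 0.13·2090·(0 − (-9.28)) = 2521.4
  fusion: m_ice L_f = 0.13·334000 = 43420
  meltwater 0→T: 0.13·4180·T = 543.4 T
  seawater cools: 0.382·3990·(T − 35.3) = 1524.2(T − 35.3)
2067.6 T = 53804 − 45941 = 7862.2
T ≈ 3.80 °C (positive, so assuming full melt was valid).

T_f ≈ 3.8 °C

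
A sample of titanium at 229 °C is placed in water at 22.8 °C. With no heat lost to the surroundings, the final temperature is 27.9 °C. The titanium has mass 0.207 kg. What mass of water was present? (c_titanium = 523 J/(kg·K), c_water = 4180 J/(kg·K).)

m ≈ 1.02 kg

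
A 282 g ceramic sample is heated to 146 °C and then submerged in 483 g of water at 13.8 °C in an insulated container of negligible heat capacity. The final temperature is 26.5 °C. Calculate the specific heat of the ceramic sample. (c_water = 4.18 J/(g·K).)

Heat lost by the ceramic sample = heat gained by the water:
282·c·(146 − 26.5) = 483·4.18·(26.5 − 13.8)
33699 c = 25641  ⇒  c ≈ 0.7609 J/(g·K)

c ≈ 0.761 J/(g·K)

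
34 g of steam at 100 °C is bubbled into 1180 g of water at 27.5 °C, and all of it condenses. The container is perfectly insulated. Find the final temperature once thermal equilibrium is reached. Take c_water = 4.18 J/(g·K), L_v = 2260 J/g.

T_f ≈ 44.7 °C

Sum of m c ΔT and latent-heat terms is zero:
latent heat released on condensation: 34×2260 = 76840; condensed water 100 °C→T: 142.12(T − 100); original water: 4932.4(T − 27.5)
5074.5 T = 76840 + 14212 + 135641 = 226693
T ≈ 44.67 °C (< 100 °C, so full condensation is consistent).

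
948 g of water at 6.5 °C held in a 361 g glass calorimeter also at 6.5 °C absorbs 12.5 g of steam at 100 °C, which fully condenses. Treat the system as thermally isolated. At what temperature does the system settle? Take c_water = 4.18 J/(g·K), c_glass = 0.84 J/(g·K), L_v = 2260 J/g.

Energy conservation, ΣQ = 0:
latent heat released on condensation: 12.5·2260 = 28250; condensate cools 100→T: 12.5·4.18·(T − 100) = 52.25(T − 100); original water: 3962.6(T − 6.5); cup: 303.24(T − 6.5)
4318.1 T = 28250 + 5225 + 27728 = 61203
T ≈ 14.17 °C, under the boiling point, so the assumption holds.

T_f ≈ 14.2 °C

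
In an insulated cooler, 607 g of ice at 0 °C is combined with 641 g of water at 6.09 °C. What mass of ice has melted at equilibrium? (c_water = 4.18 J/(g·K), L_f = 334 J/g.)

m_melted ≈ 48.9 g

Heat available from the water dropping to 0 °C: 641·4.18·6.09 = 16317 J.
Fully melting the ice requires m_ice L_f = 607·334 = 202738 J.
Since 16317 < 202738 J, not all the ice melts; equilibrium is at 0 °C.
Mass melted = 16317/334 ≈ 48.85 g.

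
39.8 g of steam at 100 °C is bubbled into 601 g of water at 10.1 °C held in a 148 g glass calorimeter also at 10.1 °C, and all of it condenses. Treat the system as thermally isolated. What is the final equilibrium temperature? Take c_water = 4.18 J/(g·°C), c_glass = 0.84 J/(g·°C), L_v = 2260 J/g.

Heat gained plus heat lost sum to zero:
steam→water at 100 °C releases m L_v = 39.8·2260 = 89948
  condensed water 100 °C→T: 166.36(T − 100)
  water warms: 601·4.18·(T − 10.1) = 2512.2(T − 10.1)
  cup: 124.32(T − 10.1)
2802.9 T = 89948 + 16636 + 26629 = 133213
T ≈ 47.53 °C — below 100 °C, confirming all the steam condensed.

T_f ≈ 47.5 °C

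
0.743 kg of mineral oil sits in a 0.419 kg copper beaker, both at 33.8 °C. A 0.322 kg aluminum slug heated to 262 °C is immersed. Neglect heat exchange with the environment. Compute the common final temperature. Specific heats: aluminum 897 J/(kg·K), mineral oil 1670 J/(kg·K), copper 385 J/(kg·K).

Net heat exchanged in the isolated system is zero:
0.322*897*(T − 262) + 0.743*1670*(T − 33.8) + 0.419*385*(T − 33.8) = 0
1691 T = 123066
T = 123066 / 1691 = 72.8 °C

T_f ≈ 72.8 °C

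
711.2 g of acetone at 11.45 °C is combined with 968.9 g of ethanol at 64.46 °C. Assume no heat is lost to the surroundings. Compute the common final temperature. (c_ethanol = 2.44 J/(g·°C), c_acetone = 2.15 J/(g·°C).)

Net heat exchanged in the isolated system is zero:
968.9×2.44×(T − 64.46) + 711.2×2.15×(T − 11.45) = 0
3893.2 T = 169899
T = 169899/3893.2 ≈ 43.64 °C

T_f ≈ 43.6 °C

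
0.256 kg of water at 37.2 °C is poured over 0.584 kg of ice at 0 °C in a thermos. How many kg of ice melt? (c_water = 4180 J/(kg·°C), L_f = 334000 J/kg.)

Cooling the water to 0 °C releases 0.256·4180·37.2 = 39807 J.
To melt every bit of ice: 0.584·334000 = 195056 J.
That's not enough to melt it all — equilibrium is at 0 °C with ice remaining.
m_melted·334000 = 39807  ⇒  m_melted ≈ 0.1192 kg.

m_melted ≈ 0.119 kg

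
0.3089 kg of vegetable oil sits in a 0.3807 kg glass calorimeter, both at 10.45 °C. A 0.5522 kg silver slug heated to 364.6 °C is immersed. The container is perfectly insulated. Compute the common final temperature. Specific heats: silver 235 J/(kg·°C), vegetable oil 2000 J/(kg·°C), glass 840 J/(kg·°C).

T_f ≈ 53.5 °C

Conservation of energy gives ΣQ = 0:
0.5522×235×(T − 364.6) + 0.3089×2000×(T − 10.45) + 0.3807×840×(T − 10.45) = 0
1067.4 T = 57111
T = 57111 / 1067.4 = 53.5 °C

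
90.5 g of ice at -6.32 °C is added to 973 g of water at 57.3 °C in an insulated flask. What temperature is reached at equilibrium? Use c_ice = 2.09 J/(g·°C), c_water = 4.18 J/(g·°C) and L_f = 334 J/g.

T_f ≈ 45.4 °C

Energy balance with sensible and latent terms:
ice -6.32→0 °C: 90.5×2.09×6.32 = 1195.4; latent heat to melt: 90.5×334 = 30227; warm the meltwater: 378.29 T; water cools: 973×4.18×(T − 57.3) = 4067.1(T − 57.3)
4445.4 T = 233047 − 31422 = 201625
T ≈ 45.36 °C. Since T > 0 °C, the all-ice-melts assumption holds.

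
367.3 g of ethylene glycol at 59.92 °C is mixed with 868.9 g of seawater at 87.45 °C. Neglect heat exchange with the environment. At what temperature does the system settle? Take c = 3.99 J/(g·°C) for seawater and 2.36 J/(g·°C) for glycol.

T_f ≈ 81.9 °C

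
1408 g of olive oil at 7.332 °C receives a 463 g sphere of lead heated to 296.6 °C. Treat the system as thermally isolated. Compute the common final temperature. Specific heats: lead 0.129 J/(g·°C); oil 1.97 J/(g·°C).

T_f ≈ 13.4 °C

T_f is the heat-capacity-weighted average of the initial temperatures:
T_f = (59.73*296.6 + 2773.8*7.332) / (59.73 + 2773.8)
    = 38052 / 2833.5 ≈ 13.43 °C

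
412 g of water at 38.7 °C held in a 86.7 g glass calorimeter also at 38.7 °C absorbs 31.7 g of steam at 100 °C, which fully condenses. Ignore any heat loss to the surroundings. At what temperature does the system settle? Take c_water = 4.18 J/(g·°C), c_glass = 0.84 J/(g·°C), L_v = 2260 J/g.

Sum of m c ΔT and latent-heat terms is zero:
latent heat released on condensation: 31.7·2260 = 71642; condensate cools 100→T: 31.7·4.18·(T − 100) = 132.51(T − 100); original water: 1722.2(T − 38.7); cup: 72.83(T − 38.7)
1927.5 T = 71642 + 13251 + 69466 = 154359
T ≈ 80.08 °C, under the boiling point, so the assumption holds.

T_f ≈ 80.1 °C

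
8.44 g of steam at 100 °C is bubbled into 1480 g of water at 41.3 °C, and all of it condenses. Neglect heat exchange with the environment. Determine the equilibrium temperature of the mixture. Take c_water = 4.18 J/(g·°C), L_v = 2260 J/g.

T_f ≈ 44.7 °C

Energy balance with sensible and latent terms:
latent heat released on condensation: 8.44·2260 = 19074
  condensate cools 100→T: 8.44·4.18·(T − 100) = 35.28(T − 100)
  water warms: 1480·4.18·(T − 41.3) = 6186.4(T − 41.3)
6221.7 T = 19074 + 3527.9 + 255498 = 278101
T ≈ 44.70 °C, under the boiling point, so the assumption holds.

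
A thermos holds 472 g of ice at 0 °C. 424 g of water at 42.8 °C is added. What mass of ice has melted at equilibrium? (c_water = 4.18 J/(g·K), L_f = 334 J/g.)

m_melted ≈ 227 g

Heat available from the water dropping to 0 °C: 424×4.18×42.8 = 75855 J.
Fully melting the ice requires m_ice L_f = 472×334 = 157648 J.
Since 75855 < 157648 J, not all the ice melts; equilibrium is at 0 °C.
m_melted×334 = 75855  ⇒  m_melted ≈ 227.1 g.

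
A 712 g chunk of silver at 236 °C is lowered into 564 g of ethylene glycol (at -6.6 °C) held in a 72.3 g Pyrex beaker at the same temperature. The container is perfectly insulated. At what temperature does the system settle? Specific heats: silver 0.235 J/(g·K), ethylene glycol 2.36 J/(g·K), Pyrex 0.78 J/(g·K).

Let T be the final temperature. ΣQ_i = 0:
712*0.235*(T − 236) + 564*2.36*(T − (-6.6)) + 72.3*0.78*(T − (-6.6)) = 0
167.32(T − 236) + 1331(T − (-6.6)) + 56.39(T − (-6.6)) = 0
1554.8 T = 30330
T = 30330/1554.8 ≈ 19.51 °C

T_f ≈ 19.5 °C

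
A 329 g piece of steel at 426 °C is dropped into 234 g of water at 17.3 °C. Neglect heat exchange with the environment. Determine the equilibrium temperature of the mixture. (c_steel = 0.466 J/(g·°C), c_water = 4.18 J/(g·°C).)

T_f ≈ 72.7 °C

Energy conservation, ΣQ = 0:
329·0.466·(T − 426) + 234·4.18·(T − 17.3) = 0
1131.4 T = 82233
T = 82233/1131.4 ≈ 72.68 °C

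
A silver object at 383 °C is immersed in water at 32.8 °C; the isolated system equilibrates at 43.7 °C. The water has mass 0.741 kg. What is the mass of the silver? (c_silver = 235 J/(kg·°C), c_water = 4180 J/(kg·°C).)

m ≈ 0.423 kg

Net heat exchanged in the isolated system is zero:
m×235×(43.7 − 383) + 0.741×4180×(43.7 − 32.8) = 0
-79736 m = -33761
m = -33761/-79736 ≈ 0.4234 kg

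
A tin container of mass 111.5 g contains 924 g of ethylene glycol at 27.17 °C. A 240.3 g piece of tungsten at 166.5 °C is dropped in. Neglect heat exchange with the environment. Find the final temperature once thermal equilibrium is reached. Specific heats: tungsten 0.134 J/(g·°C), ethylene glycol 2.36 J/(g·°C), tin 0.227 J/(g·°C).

T_f is the heat-capacity-weighted average of the initial temperatures:
T_f = (32.2·166.5 + 2180.6·27.17 + 25.31·27.17) / (32.2 + 2180.6 + 25.31)
    = 65297 / 2238.2 ≈ 29.17 °C

T_f ≈ 29.2 °C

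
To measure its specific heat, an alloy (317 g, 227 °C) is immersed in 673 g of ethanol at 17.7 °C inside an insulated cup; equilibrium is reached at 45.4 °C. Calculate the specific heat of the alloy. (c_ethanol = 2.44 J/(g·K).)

Heat lost by the alloy = heat gained by the ethanol:
317·c·(227 − 45.4) = 673·2.44·(45.4 − 17.7)
57567 c = 45487  ⇒  c ≈ 0.7902 J/(g·K)

c ≈ 0.79 J/(g·K)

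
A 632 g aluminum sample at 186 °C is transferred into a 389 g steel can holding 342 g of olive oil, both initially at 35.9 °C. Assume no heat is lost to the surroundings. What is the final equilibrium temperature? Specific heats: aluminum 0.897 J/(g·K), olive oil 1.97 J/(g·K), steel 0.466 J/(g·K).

T_f ≈ 95.7 °C

Taking heat into each body as positive, Σ m c ΔT = 0:
632*0.897*(T − 186) + 342*1.97*(T − 35.9) + 389*0.466*(T − 35.9) = 0
566.9(T − 186) + 673.74(T − 35.9) + 181.27(T − 35.9) = 0
(566.9 + 673.74 + 181.27) T = 566.9*186 + 673.74*35.9 + 181.27*35.9
T ≈ 95.74 °C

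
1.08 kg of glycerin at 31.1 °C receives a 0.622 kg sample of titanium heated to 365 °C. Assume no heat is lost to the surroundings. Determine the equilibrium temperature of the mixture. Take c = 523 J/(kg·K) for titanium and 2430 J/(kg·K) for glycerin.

T_f ≈ 67.9 °C

|Q_titanium| = |Q_glycerin|:
0.622×523×(365 − T) = 1.08×2430×(T − 31.1)
325.31(365 − T) = 2624.4(T − 31.1)
2949.7 T = 200356  ⇒  T ≈ 67.92 °C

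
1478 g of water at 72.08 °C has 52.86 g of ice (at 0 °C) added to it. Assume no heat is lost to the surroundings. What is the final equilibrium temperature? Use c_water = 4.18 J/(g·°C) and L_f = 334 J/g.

T_f ≈ 66.8 °C

Let T be the final temperature. ΣQ_i = 0:
latent heat to melt: 52.86·334 = 17655; warm the meltwater: 220.95 T; water cools: 1478·4.18·(T − 72.08) = 6178(T − 72.08)
6399 T = 445313 − 17655 = 427658
T ≈ 66.83 °C — above 0 °C, consistent with complete melting.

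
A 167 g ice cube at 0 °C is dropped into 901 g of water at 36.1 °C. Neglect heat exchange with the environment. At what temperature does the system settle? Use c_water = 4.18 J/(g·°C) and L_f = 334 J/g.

Energy conservation, ΣQ = 0:
fusion: m_ice L_f = 167×334 = 55778; meltwater 0→T: 167×4.18×T = 698.06 T; water: 3766.2(T − 36.1)
4464.2 T = 135959 − 55778 = 80181
T ≈ 17.96 °C. Since T > 0 °C, the all-ice-melts assumption holds.

T_f ≈ 18.0 °C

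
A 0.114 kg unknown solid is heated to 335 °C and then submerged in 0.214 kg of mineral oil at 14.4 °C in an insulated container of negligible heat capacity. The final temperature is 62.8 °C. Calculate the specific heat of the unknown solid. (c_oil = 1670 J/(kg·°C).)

c ≈ 557 J/(kg·°C)

m_s c (T_s − T_f) = m_oil c_oil (T_f − T_0):
0.114×c×(335 − 62.8) = 0.214×1670×(62.8 − 14.4)
31.03 c = 17297  ⇒  c ≈ 557.4 J/(kg·°C)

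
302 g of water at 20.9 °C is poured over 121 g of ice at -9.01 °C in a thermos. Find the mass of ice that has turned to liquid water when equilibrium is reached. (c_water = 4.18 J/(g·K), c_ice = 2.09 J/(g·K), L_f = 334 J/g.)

m_melted ≈ 72.2 g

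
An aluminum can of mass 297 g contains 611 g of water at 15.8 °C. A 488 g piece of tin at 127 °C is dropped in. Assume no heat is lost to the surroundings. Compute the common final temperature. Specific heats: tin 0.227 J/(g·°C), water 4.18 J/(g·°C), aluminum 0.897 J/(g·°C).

T_f ≈ 20.0 °C

Heat gained plus heat lost sum to zero:
488×0.227×(T − 127) + 611×4.18×(T − 15.8) + 297×0.897×(T − 15.8) = 0
110.78(T − 127) + 2554(T − 15.8) + 266.41(T − 15.8) = 0
2931.2 T = 58631
T ≈ 20.00 °C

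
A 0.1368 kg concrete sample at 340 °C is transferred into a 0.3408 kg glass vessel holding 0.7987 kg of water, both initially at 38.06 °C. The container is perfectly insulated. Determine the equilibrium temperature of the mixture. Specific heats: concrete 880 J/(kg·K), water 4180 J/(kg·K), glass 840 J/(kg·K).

Net heat exchanged in the isolated system is zero:
0.1368×880×(T − 340) + 0.7987×4180×(T − 38.06) + 0.3408×840×(T − 38.06) = 0
(120.38 + 3338.6 + 286.27) T = 120.38×340 + 3338.6×38.06 + 286.27×38.06
T = 178892/3745.2 ≈ 47.77 °C

T_f ≈ 47.8 °C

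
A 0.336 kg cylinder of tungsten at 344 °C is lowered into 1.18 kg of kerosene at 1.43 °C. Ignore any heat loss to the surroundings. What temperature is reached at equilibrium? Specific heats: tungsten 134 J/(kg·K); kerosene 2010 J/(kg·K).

T_f ≈ 7.8 °C

Setting the total heat transfer to zero:
0.336×134×(T − 344) + 1.18×2010×(T − 1.43) = 0
45.02(T − 344) + 2371.8(T − 1.43) = 0
2416.8 T = 18880
T = 18880 / 2416.8 = 7.81 °C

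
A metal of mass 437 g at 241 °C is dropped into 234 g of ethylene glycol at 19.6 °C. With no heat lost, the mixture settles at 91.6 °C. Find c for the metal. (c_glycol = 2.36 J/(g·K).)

c ≈ 0.609 J/(g·K)

Energy conservation, ΣQ = 0:
437·c·(91.6 − 241) + 234·2.36·(91.6 − 19.6) = 0
-65288 c = -39761
c = -39761/-65288 ≈ 0.609 J/(g·K)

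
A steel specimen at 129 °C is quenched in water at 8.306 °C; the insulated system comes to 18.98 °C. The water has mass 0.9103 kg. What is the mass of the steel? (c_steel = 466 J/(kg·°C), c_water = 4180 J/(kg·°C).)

m ≈ 0.792 kg

|Q_steel| = |Q_water|:
m·466·(129 − 18.98) = 0.9103·4180·(18.98 − 8.306)
51269 m = 40615  ⇒  m ≈ 0.7922 kg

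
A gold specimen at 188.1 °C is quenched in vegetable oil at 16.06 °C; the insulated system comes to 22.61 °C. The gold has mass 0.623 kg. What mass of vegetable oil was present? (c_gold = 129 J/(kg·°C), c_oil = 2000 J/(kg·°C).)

m ≈ 1.02 kg

Energy conservation, ΣQ = 0:
0.623×129×(22.61 − 188.1) + m×2000×(22.61 − 16.06) = 0
13100 m = 13300
m = 13300/13100 ≈ 1.015 kg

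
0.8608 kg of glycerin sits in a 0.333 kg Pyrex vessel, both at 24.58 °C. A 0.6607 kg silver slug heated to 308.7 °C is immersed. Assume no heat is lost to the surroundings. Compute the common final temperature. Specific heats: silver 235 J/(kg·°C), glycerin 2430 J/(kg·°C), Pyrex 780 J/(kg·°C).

T_f ≈ 42.2 °C

T_f = Σ m_i c_i T_i / Σ m_i c_i:
T_f = (155.26·308.7 + 2091.7·24.58 + 259.74·24.58) / (155.26 + 2091.7 + 259.74)
    = 105730 / 2506.7 ≈ 42.18 °C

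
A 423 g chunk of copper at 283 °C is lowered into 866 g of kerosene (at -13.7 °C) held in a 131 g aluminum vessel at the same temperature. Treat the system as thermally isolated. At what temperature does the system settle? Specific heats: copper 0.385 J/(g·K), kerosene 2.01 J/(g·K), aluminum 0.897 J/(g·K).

Heat gained plus heat lost sum to zero:
423·0.385·(T − 283) + 866·2.01·(T − (-13.7)) + 131·0.897·(T − (-13.7)) = 0
(162.85 + 1740.7 + 117.51) T = 162.85·283 + 1740.7·(-13.7) + 117.51·(-13.7)
T = 20631 / 2021 = 10.2 °C

T_f ≈ 10.2 °C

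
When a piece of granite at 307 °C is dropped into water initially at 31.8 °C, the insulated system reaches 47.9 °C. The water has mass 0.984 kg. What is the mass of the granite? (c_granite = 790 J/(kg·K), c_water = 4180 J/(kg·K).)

Conservation of energy gives ΣQ = 0:
m·790·(47.9 − 307) + 0.984·4180·(47.9 − 31.8) = 0
-204689 m = -66221
m = -66221/-204689 ≈ 0.3235 kg

m ≈ 0.324 kg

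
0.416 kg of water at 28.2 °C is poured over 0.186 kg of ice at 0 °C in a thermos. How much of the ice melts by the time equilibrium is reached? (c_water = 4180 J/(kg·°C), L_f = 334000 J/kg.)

m_melted ≈ 0.147 kg

Heat available from the water dropping to 0 °C: 0.416·4180·28.2 = 49036 J.
Melting all 0.186 kg of ice would need 0.186·334000 = 62124 J.
Since 49036 < 62124 J, not all the ice melts; equilibrium is at 0 °C.
m_melt = 49036 / L_f = 0.1468 kg.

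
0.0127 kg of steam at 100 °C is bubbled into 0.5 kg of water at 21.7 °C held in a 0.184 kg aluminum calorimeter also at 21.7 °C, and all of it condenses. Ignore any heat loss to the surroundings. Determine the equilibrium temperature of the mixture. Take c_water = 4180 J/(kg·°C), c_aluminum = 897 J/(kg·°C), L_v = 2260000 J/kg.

Setting the total heat transfer to zero:
condense steam: −0.0127×2260000 = −28702
  condensate cools 100→T: 0.0127×4180×(T − 100) = 53.09(T − 100)
  water warms: 0.5×4180×(T − 21.7) = 2090(T − 21.7)
  aluminum cup: 0.184×897×(T − 21.7) = 165.05(T − 21.7)
2308.1 T = 28702 + 5308.6 + 48935 = 82945
T ≈ 35.94 °C, under the boiling point, so the assumption holds.

T_f ≈ 35.9 °C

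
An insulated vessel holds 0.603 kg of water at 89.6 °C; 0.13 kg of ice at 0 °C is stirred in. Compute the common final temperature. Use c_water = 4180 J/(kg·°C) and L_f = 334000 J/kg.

Sum of m c ΔT and latent-heat terms is zero:
latent heat to melt: 0.13·334000 = 43420; meltwater 0→T: 0.13·4180·T = 543.4 T; water cools: 0.603·4180·(T − 89.6) = 2520.5(T − 89.6)
3063.9 T = 225840 − 43420 = 182420
T ≈ 59.54 °C (positive, so assuming full melt was valid).

T_f ≈ 59.5 °C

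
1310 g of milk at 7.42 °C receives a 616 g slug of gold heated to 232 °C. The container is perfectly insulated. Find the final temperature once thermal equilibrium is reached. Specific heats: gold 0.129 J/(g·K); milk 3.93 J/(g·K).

Setting the total heat transfer to zero:
616*0.129*(T − 232) + 1310*3.93*(T − 7.42) = 0
79.46(T − 232) + 5148.3(T − 7.42) = 0
(79.46 + 5148.3) T = 79.46*232 + 5148.3*7.42
T = 56636 / 5227.8 = 10.8 °C

T_f ≈ 10.8 °C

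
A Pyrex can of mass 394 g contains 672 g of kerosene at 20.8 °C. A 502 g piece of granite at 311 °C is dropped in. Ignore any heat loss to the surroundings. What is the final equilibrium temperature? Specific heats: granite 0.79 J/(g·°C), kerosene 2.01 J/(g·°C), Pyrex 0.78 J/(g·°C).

Net heat exchanged in the isolated system is zero:
502·0.79·(T − 311) + 672·2.01·(T − 20.8) + 394·0.78·(T − 20.8) = 0
2054.6 T = 157824
T = 157824/2054.6 ≈ 76.81 °C

T_f ≈ 76.8 °C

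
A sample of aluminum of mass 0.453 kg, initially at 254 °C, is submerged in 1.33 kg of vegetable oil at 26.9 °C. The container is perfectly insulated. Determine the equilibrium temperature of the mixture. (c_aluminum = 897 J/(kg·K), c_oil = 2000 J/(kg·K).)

Heat gained plus heat lost sum to zero:
0.453·897·(T − 254) + 1.33·2000·(T − 26.9) = 0
406.34(T − 254) + 2660(T − 26.9) = 0
3066.3 T = 174765
T = 174765/3066.3 ≈ 56.99 °C

T_f ≈ 57.0 °C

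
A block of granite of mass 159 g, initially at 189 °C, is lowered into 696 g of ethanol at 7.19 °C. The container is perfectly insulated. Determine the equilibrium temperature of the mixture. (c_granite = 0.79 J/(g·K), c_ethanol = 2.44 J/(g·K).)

T_f ≈ 19.7 °C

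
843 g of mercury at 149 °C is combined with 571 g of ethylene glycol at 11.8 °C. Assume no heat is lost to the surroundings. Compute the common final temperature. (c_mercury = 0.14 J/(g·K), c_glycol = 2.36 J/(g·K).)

T_f ≈ 22.8 °C

T_f is the heat-capacity-weighted average of the initial temperatures:
T_f = (118.02·149 + 1347.6·11.8) / (118.02 + 1347.6)
    = 33486 / 1465.6 ≈ 22.85 °C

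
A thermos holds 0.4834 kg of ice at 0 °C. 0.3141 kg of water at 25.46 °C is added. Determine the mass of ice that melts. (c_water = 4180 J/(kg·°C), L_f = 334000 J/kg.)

Water can give up m c ΔT = 0.3141×4180×25.46 = 33427 J before reaching 0 °C.
Fully melting the ice requires m_ice L_f = 0.4834×334000 = 161456 J.
Since 33427 < 161456 J, not all the ice melts; equilibrium is at 0 °C.
Mass melted = 33427/334000 ≈ 0.1001 kg.

m_melted ≈ 0.1 kg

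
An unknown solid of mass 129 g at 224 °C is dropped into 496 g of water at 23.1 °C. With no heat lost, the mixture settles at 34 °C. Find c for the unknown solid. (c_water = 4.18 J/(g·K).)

c ≈ 0.922 J/(g·K)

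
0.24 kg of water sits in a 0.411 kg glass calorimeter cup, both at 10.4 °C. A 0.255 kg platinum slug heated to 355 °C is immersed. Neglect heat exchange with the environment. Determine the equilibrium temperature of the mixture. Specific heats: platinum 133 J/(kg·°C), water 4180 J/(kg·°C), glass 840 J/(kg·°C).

T_f ≈ 18.9 °C

With ΣQ=0 the equilibrium temperature is the m·c-weighted mean:
T_f = (33.91*355 + 1003.2*10.4 + 345.24*10.4) / (33.91 + 1003.2 + 345.24)
    = 26064 / 1382.4 ≈ 18.85 °C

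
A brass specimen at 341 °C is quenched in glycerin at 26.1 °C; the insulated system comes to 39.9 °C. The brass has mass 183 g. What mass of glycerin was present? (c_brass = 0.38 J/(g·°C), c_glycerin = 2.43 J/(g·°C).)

Heat lost by the brass = heat gained by the glycerin:
183·0.38·(341 − 39.9) = m·2.43·(39.9 − 26.1)
33.53 m = 20938  ⇒  m ≈ 624.4 g

m ≈ 624 g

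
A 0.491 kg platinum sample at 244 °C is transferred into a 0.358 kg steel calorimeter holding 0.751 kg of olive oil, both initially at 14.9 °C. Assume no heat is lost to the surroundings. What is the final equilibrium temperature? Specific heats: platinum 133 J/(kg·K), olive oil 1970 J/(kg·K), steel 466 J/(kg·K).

T_f is the heat-capacity-weighted average of the initial temperatures:
T_f = (65.3*244 + 1479.5*14.9 + 166.83*14.9) / (65.3 + 1479.5 + 166.83)
    = 40464 / 1711.6 ≈ 23.64 °C

T_f ≈ 23.6 °C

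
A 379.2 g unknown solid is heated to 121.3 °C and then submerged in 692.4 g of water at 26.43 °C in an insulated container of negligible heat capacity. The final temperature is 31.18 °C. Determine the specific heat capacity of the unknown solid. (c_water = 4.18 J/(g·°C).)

Heat gained plus heat lost sum to zero:
379.2·c·(31.18 − 121.3) + 692.4·4.18·(31.18 − 26.43) = 0
-34174 c = -13748
c = -13748/-34174 ≈ 0.4023 J/(g·°C)

c ≈ 0.402 J/(g·°C)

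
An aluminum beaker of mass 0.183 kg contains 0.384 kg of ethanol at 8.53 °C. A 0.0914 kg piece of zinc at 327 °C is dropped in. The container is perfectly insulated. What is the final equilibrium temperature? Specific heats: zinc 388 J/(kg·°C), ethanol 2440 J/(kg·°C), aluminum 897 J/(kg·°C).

T_f ≈ 18.5 °C

Heat gained plus heat lost sum to zero:
0.0914×388×(T − 327) + 0.384×2440×(T − 8.53) + 0.183×897×(T − 8.53) = 0
35.46(T − 327) + 936.96(T − 8.53) + 164.15(T − 8.53) = 0
(35.46 + 936.96 + 164.15) T = 35.46×327 + 936.96×8.53 + 164.15×8.53
T ≈ 18.47 °C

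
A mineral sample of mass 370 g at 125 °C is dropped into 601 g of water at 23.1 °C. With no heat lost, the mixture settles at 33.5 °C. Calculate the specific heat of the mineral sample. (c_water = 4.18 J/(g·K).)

c ≈ 0.772 J/(g·K)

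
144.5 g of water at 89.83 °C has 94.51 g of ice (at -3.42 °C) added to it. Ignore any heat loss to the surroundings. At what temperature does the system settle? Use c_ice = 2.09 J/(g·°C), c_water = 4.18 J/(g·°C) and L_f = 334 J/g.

Taking heat into each body as positive, Σ m c ΔT = 0:
warm ice to 0 °C: 94.51×2.09×(0 − (-3.42)) = 675.54; fusion: m_ice L_f = 94.51×334 = 31566; meltwater 0→T: 94.51×4.18×T = 395.05 T; water cools: 144.5×4.18×(T − 89.83) = 604.01(T − 89.83)
999.06 T = 54258 − 32242 = 22016
T ≈ 22.04 °C — above 0 °C, consistent with complete melting.

T_f ≈ 22.0 °C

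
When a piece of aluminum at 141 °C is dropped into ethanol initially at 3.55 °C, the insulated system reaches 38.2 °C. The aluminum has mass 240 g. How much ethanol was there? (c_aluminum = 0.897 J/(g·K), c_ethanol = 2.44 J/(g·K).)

m ≈ 262 g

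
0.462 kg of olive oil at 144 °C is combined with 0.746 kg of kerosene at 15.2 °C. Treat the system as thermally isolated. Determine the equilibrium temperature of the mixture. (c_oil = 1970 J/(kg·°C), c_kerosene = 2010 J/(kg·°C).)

Net heat exchanged in the isolated system is zero:
0.462·1970·(T − 144) + 0.746·2010·(T − 15.2) = 0
910.14(T − 144) + 1499.5(T − 15.2) = 0
2409.6 T = 153852
T ≈ 63.85 °C

T_f ≈ 63.8 °C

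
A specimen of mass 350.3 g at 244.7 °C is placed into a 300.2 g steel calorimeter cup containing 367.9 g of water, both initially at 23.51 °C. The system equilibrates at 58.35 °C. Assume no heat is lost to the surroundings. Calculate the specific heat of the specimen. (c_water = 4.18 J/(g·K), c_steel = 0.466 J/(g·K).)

c ≈ 0.895 J/(g·K)

Setting the total heat transfer to zero:
350.3×c×(58.35 − 244.7) + 367.9×4.18×(58.35 − 23.51) + 300.2×0.466×(58.35 − 23.51) = 0
-65278 c = -58452
c = -58452/-65278 ≈ 0.8954 J/(g·K)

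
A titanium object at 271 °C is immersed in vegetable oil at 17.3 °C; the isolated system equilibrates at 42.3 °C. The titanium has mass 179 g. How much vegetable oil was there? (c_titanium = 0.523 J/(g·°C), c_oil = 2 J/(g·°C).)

Let T be the final temperature. ΣQ_i = 0:
179·0.523·(42.3 − 271) + m·2·(42.3 − 17.3) = 0
50 m = 21410
m = 21410/50 ≈ 428.2 g

m ≈ 428 g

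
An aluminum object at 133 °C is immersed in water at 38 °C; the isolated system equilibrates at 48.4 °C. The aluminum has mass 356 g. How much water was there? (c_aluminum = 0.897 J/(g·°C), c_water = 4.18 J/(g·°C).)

Setting the total heat transfer to zero:
356·0.897·(48.4 − 133) + m·4.18·(48.4 − 38) = 0
43.47 m = 27015
m = 27015/43.47 ≈ 621.4 g

m ≈ 621 g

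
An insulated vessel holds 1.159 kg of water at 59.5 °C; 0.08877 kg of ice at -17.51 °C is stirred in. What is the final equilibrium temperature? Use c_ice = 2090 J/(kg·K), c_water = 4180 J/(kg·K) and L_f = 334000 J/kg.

Sum of m c ΔT and latent-heat terms is zero:
warm ice to 0 °C: 0.08877·2090·(0 − (-17.51)) = 3248.6; fusion: m_ice L_f = 0.08877·334000 = 29649; meltwater 0→T: 0.08877·4180·T = 371.06 T; water cools: 1.159·4180·(T − 59.5) = 4844.6(T − 59.5)
5215.7 T = 288255 − 32898 = 255357
T ≈ 48.96 °C — above 0 °C, consistent with complete melting.

T_f ≈ 49.0 °C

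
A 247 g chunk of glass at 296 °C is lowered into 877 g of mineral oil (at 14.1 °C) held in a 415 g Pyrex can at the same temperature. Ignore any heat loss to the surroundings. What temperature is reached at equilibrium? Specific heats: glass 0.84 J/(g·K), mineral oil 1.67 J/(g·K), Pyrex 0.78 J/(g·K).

Setting the total heat transfer to zero:
247*0.84*(T − 296) + 877*1.67*(T − 14.1) + 415*0.78*(T − 14.1) = 0
(207.48 + 1464.6 + 323.7) T = 207.48*296 + 1464.6*14.1 + 323.7*14.1
T ≈ 43.41 °C

T_f ≈ 43.4 °C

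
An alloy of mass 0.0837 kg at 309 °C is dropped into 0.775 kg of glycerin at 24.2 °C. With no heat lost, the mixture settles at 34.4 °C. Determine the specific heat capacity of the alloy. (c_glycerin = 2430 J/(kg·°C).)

Heat lost by the alloy = heat gained by the glycerin:
0.0837×c×(309 − 34.4) = 0.775×2430×(34.4 − 24.2)
22.98 c = 19209  ⇒  c ≈ 835.8 J/(kg·°C)

c ≈ 836 J/(kg·°C)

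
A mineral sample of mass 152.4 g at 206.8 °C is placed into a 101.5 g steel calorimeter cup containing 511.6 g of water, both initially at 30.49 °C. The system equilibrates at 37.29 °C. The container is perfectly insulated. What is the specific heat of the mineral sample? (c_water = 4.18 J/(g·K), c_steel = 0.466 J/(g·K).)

c ≈ 0.575 J/(g·K)

Energy conservation, ΣQ = 0:
152.4×c×(37.29 − 206.8) + 511.6×4.18×(37.29 − 30.49) + 101.5×0.466×(37.29 − 30.49) = 0
-25833 c = -14863
c = -14863/-25833 ≈ 0.5754 J/(g·K)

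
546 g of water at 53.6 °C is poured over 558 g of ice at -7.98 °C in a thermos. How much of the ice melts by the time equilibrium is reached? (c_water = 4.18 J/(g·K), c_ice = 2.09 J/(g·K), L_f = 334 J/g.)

m_melted ≈ 338 g

Water can give up m c ΔT = 546×4.18×53.6 = 122330 J before reaching 0 °C.
Warming the ice to 0 °C takes 558×2.09×7.98 = 9306.4 J, leaving 113024 J for melting.
To melt every bit of ice: 558×334 = 186372 J.
Since 113024 < 186372 J, not all the ice melts; equilibrium is at 0 °C.
m_melt = 113024 / L_f = 338.4 g.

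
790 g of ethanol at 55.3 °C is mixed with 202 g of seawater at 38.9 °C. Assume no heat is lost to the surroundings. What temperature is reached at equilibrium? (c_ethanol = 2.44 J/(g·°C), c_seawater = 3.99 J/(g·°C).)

T_f ≈ 50.5 °C

T_f = Σ m_i c_i T_i / Σ m_i c_i:
T_f = (1927.6*55.3 + 805.98*38.9) / (1927.6 + 805.98)
    = 137949 / 2733.6 ≈ 50.46 °C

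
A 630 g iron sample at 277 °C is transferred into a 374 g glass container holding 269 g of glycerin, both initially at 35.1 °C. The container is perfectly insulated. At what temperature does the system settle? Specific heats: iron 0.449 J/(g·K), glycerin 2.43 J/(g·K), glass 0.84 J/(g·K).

T_f is the heat-capacity-weighted average of the initial temperatures:
T_f = (282.87×277 + 653.67×35.1 + 314.16×35.1) / (282.87 + 653.67 + 314.16)
    = 112326 / 1250.7 ≈ 89.81 °C

T_f ≈ 89.8 °C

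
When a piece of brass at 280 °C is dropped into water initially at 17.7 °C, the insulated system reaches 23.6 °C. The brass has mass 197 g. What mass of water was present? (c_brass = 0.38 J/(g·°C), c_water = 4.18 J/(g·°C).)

m ≈ 778 g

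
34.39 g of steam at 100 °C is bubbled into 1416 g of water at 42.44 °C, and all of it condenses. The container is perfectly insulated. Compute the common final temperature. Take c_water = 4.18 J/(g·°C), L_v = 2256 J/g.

T_f ≈ 56.6 °C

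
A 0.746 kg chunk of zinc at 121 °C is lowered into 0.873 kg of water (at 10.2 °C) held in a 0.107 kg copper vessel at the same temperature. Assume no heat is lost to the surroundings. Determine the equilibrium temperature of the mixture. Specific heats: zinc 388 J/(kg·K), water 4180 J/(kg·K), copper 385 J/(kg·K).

T_f is the heat-capacity-weighted average of the initial temperatures:
T_f = (289.45×121 + 3649.1×10.2 + 41.2×10.2) / (289.45 + 3649.1 + 41.2)
    = 72665 / 3979.8 ≈ 18.26 °C

T_f ≈ 18.3 °C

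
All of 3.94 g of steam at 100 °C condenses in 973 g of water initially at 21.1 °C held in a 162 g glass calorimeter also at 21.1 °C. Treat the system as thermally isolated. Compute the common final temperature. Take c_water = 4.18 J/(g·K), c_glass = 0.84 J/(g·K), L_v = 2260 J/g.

T_f ≈ 23.5 °C

Setting the total heat transfer to zero:
condense steam: −3.94×2260 = −8904.4
  condensate cools 100→T: 3.94×4.18×(T − 100) = 16.47(T − 100)
  original water: 4067.1(T − 21.1)
  glass cup: 162×0.84×(T − 21.1) = 136.08(T − 21.1)
4219.7 T = 8904.4 + 1646.9 + 88688 = 99239
T ≈ 23.52 °C (< 100 °C, so full condensation is consistent).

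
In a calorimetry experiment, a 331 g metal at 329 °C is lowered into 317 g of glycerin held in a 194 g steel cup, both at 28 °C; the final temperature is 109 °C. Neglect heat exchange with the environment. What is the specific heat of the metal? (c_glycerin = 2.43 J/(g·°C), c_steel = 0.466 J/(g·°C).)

c ≈ 0.957 J/(g·°C)

Heat gained plus heat lost sum to zero:
331·c·(109 − 329) + 317·2.43·(109 − 28) + 194·0.466·(109 − 28) = 0
-72820 c = -69718
c = -69718/-72820 ≈ 0.9574 J/(g·°C)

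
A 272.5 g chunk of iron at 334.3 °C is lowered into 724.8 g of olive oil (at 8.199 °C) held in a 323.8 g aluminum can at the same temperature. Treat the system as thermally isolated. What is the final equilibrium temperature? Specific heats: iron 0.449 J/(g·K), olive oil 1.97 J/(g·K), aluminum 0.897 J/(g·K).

T_f ≈ 29.9 °C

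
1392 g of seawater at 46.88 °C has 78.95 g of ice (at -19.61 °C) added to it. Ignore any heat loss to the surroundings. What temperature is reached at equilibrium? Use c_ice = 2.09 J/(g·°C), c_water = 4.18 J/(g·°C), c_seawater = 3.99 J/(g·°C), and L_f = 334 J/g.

T_f ≈ 39.2 °C

Conservation of energy gives ΣQ = 0:
warm ice to 0 °C: 78.95·2.09·(0 − (-19.61)) = 3235.8
  latent heat to melt: 78.95·334 = 26369
  warm the meltwater: 330.01 T
  seawater: 5554.1(T − 46.88)
5884.1 T = 260375 − 29605 = 230770
T ≈ 39.22 °C — above 0 °C, consistent with complete melting.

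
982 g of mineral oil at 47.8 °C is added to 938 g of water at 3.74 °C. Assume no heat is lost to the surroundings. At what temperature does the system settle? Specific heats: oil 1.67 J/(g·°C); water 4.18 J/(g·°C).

T_f ≈ 16.7 °C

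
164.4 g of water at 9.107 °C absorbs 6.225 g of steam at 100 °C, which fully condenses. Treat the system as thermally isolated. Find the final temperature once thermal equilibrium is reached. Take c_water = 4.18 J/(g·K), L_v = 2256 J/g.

T_f ≈ 32.1 °C

Heat gained plus heat lost sum to zero:
condense steam: −6.225×2256 = −14044; condensate cools 100→T: 6.225×4.18×(T − 100) = 26.02(T − 100); water warms: 164.4×4.18×(T − 9.107) = 687.19(T − 9.107)
713.21 T = 14044 + 2602 + 6258.3 = 22904
T ≈ 32.11 °C, under the boiling point, so the assumption holds.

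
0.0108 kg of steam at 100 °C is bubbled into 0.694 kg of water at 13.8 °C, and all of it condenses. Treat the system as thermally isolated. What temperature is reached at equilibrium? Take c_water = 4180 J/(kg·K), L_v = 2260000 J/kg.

T_f ≈ 23.4 °C

Energy conservation, ΣQ = 0:
condense steam: −0.0108·2260000 = −24408
  condensate cools 100→T: 0.0108·4180·(T − 100) = 45.14(T − 100)
  water warms: 0.694·4180·(T − 13.8) = 2900.9(T − 13.8)
2946.1 T = 24408 + 4514.4 + 40033 = 68955
T ≈ 23.41 °C — below 100 °C, confirming all the steam condensed.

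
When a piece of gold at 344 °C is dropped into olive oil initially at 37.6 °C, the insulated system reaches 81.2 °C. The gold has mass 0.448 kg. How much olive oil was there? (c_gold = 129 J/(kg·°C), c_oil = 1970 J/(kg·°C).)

|Q_gold| = |Q_oil|:
0.448×129×(344 − 81.2) = m×1970×(81.2 − 37.6)
85892 m = 15188  ⇒  m ≈ 0.1768 kg

m ≈ 0.177 kg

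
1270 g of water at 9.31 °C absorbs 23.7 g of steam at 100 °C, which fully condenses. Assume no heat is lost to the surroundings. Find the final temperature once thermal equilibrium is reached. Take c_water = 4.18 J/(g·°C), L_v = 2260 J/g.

T_f ≈ 20.9 °C

Setting the total heat transfer to zero:
latent heat released on condensation: 23.7·2260 = 53562
  condensed water 100 °C→T: 99.07(T − 100)
  original water: 5308.6(T − 9.31)
5407.7 T = 53562 + 9906.6 + 49423 = 112892
T ≈ 20.88 °C — below 100 °C, confirming all the steam condensed.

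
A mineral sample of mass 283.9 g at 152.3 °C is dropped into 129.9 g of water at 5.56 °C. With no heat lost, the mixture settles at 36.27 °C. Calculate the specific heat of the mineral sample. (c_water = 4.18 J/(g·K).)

c ≈ 0.506 J/(g·K)

m_s c (T_s − T_f) = m_water c_water (T_f − T_0):
283.9·c·(152.3 − 36.27) = 129.9·4.18·(36.27 − 5.56)
32941 c = 16675  ⇒  c ≈ 0.5062 J/(g·K)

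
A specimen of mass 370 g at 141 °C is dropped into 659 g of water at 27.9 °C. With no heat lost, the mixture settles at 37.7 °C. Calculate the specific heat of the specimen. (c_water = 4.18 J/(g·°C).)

c ≈ 0.706 J/(g·°C)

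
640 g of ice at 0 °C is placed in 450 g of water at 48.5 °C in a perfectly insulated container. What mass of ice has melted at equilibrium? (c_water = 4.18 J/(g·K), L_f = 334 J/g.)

m_melted ≈ 273 g

Heat available from the water dropping to 0 °C: 450×4.18×48.5 = 91228 J.
To melt every bit of ice: 640×334 = 213760 J.
That's not enough to melt it all — equilibrium is at 0 °C with ice remaining.
m_melted×334 = 91228  ⇒  m_melted ≈ 273.1 g.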